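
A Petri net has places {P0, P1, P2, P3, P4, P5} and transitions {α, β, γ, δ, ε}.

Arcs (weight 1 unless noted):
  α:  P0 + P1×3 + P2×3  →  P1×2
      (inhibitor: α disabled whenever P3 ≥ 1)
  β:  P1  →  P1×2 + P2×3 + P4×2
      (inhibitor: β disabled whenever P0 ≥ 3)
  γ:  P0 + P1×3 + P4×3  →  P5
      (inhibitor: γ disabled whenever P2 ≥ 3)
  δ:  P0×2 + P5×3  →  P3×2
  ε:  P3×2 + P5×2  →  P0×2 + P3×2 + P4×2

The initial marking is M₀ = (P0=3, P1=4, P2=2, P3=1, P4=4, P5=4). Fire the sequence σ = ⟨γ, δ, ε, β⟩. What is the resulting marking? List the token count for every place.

(P0=2, P1=2, P2=5, P3=3, P4=5, P5=0)

step 1: fire γ:  (P0=3, P1=4, P2=2, P3=1, P4=4, P5=4) → (P0=2, P1=1, P2=2, P3=1, P4=1, P5=5)
step 2: fire δ:  (P0=2, P1=1, P2=2, P3=1, P4=1, P5=5) → (P0=0, P1=1, P2=2, P3=3, P4=1, P5=2)
step 3: fire ε:  (P0=0, P1=1, P2=2, P3=3, P4=1, P5=2) → (P0=2, P1=1, P2=2, P3=3, P4=3, P5=0)
step 4: fire β:  (P0=2, P1=1, P2=2, P3=3, P4=3, P5=0) → (P0=2, P1=2, P2=5, P3=3, P4=5, P5=0)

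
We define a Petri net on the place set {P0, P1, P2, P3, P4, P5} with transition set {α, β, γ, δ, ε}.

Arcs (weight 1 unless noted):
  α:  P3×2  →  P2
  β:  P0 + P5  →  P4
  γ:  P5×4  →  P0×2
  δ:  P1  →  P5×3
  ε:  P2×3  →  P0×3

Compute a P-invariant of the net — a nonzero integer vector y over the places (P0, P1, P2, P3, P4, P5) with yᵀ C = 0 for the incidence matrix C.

Incidence matrix C (rows=places, cols=transitions):
        α    β    γ    δ    ε
   P0   0   -1    2    0    3
   P1   0    0    0   -1    0
   P2   1    0    0    0   -3
   P3  -2    0    0    0    0
   P4   0    1    0    0    0
   P5   0   -1   -4    3    0

Candidate y = [2, 3, 2, 1, 3, 1]; check y·C column-wise:
  col α: 2·0 + 3·0 + 2·1 + 1·-2 + 3·0 + 1·0 = 0
  col β: 2·-1 + 3·0 + 2·0 + 1·0 + 3·1 + 1·-1 = 0
  col γ: 2·2 + 3·0 + 2·0 + 1·0 + 3·0 + 1·-4 = 0
  col δ: 2·0 + 3·-1 + 2·0 + 1·0 + 3·0 + 1·3 = 0
  col ε: 2·3 + 3·0 + 2·-3 + 1·0 + 3·0 + 1·0 = 0

y = (P0:2, P1:3, P2:2, P3:1, P4:3, P5:1)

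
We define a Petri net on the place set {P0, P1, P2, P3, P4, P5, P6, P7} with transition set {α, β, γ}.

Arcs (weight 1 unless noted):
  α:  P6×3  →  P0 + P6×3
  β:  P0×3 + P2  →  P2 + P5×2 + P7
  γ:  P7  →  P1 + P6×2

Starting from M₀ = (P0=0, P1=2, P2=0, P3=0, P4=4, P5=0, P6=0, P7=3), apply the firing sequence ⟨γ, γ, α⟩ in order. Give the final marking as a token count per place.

(P0=1, P1=4, P2=0, P3=0, P4=4, P5=0, P6=4, P7=1)

step 1: fire γ:  (P0=0, P1=2, P2=0, P3=0, P4=4, P5=0, P6=0, P7=3) → (P0=0, P1=3, P2=0, P3=0, P4=4, P5=0, P6=2, P7=2)
step 2: fire γ:  (P0=0, P1=3, P2=0, P3=0, P4=4, P5=0, P6=2, P7=2) → (P0=0, P1=4, P2=0, P3=0, P4=4, P5=0, P6=4, P7=1)
step 3: fire α:  (P0=0, P1=4, P2=0, P3=0, P4=4, P5=0, P6=4, P7=1) → (P0=1, P1=4, P2=0, P3=0, P4=4, P5=0, P6=4, P7=1)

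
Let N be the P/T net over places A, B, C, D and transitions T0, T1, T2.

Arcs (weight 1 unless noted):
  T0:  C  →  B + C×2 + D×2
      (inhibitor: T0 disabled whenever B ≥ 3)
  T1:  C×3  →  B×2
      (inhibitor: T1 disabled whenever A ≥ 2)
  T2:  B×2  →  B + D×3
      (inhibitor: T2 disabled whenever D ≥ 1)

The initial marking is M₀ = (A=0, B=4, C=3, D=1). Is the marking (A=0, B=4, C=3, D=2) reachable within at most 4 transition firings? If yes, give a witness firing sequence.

NO — not reachable within 4 firings

depth 0: 1 marking
depth 1: 2 markings reached so far
depth 2: 2 markings reached so far
(frontier empty at depth 2; search complete)
target is not among the 2 markings reachable within 4 steps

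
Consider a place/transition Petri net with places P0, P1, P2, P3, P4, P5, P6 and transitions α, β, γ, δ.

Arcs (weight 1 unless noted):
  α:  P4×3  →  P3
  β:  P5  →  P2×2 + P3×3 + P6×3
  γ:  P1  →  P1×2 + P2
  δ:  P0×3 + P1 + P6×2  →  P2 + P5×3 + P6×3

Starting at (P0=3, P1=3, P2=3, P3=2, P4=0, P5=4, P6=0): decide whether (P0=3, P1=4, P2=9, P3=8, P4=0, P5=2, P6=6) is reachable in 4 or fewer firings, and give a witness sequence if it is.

NO — not reachable within 4 firings

depth 0: 1 marking
depth 1: 3 markings reached so far
depth 2: 7 markings reached so far
depth 3: 13 markings reached so far
depth 4: 21 markings reached so far
target is not among the 21 markings reachable within 4 steps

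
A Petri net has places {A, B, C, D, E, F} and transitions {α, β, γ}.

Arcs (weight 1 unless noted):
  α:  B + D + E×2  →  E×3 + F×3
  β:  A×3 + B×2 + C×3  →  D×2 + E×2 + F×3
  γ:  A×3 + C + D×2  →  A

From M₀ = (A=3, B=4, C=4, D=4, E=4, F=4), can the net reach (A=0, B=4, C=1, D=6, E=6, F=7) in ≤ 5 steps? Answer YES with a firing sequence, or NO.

depth 0: 1 marking
depth 1: 4 markings reached so far
depth 2: 7 markings reached so far
depth 3: 10 markings reached so far
depth 4: 11 markings reached so far
depth 5: 11 markings reached so far
(frontier empty at depth 5; search complete)
target is not among the 11 markings reachable within 5 steps

NO — not reachable within 5 firings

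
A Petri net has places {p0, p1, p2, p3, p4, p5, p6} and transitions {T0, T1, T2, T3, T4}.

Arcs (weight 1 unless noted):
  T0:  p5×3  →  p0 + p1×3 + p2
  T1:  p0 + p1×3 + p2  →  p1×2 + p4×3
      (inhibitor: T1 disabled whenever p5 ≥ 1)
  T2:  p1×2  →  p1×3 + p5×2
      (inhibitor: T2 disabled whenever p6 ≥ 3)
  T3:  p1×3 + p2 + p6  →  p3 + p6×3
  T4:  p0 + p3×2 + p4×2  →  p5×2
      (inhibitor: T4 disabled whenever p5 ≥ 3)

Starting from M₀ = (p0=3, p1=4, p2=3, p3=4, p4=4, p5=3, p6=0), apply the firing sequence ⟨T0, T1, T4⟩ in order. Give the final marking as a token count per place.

step 1: fire T0:  (p0=3, p1=4, p2=3, p3=4, p4=4, p5=3, p6=0) → (p0=4, p1=7, p2=4, p3=4, p4=4, p5=0, p6=0)
step 2: fire T1:  (p0=4, p1=7, p2=4, p3=4, p4=4, p5=0, p6=0) → (p0=3, p1=6, p2=3, p3=4, p4=7, p5=0, p6=0)
step 3: fire T4:  (p0=3, p1=6, p2=3, p3=4, p4=7, p5=0, p6=0) → (p0=2, p1=6, p2=3, p3=2, p4=5, p5=2, p6=0)

(p0=2, p1=6, p2=3, p3=2, p4=5, p5=2, p6=0)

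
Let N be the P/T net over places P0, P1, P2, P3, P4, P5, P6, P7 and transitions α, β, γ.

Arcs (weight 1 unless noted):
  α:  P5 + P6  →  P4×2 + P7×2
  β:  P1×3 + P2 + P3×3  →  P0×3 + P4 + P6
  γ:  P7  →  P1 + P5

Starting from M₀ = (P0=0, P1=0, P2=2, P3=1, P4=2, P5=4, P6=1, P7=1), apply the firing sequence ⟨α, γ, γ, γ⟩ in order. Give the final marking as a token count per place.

(P0=0, P1=3, P2=2, P3=1, P4=4, P5=6, P6=0, P7=0)

step 1: fire α:  (P0=0, P1=0, P2=2, P3=1, P4=2, P5=4, P6=1, P7=1) → (P0=0, P1=0, P2=2, P3=1, P4=4, P5=3, P6=0, P7=3)
step 2: fire γ:  (P0=0, P1=0, P2=2, P3=1, P4=4, P5=3, P6=0, P7=3) → (P0=0, P1=1, P2=2, P3=1, P4=4, P5=4, P6=0, P7=2)
step 3: fire γ:  (P0=0, P1=1, P2=2, P3=1, P4=4, P5=4, P6=0, P7=2) → (P0=0, P1=2, P2=2, P3=1, P4=4, P5=5, P6=0, P7=1)
step 4: fire γ:  (P0=0, P1=2, P2=2, P3=1, P4=4, P5=5, P6=0, P7=1) → (P0=0, P1=3, P2=2, P3=1, P4=4, P5=6, P6=0, P7=0)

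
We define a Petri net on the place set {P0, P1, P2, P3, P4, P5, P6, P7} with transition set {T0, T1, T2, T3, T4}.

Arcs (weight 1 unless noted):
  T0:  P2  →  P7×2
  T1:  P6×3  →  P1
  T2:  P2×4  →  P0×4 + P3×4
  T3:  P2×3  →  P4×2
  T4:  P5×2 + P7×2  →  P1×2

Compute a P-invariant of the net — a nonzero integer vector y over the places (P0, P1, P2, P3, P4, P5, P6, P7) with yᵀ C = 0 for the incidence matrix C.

y = (P0:1, P1:0, P2:0, P3:-1, P4:0, P5:0, P6:0, P7:0)

Incidence matrix C (rows=places, cols=transitions):
       T0   T1   T2   T3   T4
   P0   0    0    4    0    0
   P1   0    1    0    0    2
   P2  -1    0   -4   -3    0
   P3   0    0    4    0    0
   P4   0    0    0    2    0
   P5   0    0    0    0   -2
   P6   0   -3    0    0    0
   P7   2    0    0    0   -2

Candidate y = [1, 0, 0, -1, 0, 0, 0, 0]; check y·C column-wise:
  col T0: 1·0 + 0·-1 + -1·0 + 0·2 = 0
  col T1: 1·0 + 0·1 + -1·0 + 0·-3 = 0
  col T2: 1·4 + 0·-4 + -1·4 = 0
  col T3: 1·0 + 0·-3 + -1·0 + 0·2 = 0
  col T4: 1·0 + 0·2 + -1·0 + 0·-2 + 0·-2 = 0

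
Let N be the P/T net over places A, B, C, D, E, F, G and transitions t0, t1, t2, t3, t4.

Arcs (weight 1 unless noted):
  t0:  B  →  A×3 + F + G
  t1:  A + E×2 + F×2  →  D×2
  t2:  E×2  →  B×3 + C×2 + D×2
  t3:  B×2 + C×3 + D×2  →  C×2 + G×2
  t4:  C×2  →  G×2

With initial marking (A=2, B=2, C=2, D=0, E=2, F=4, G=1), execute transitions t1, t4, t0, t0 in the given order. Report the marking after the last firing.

step 1: fire t1:  (A=2, B=2, C=2, D=0, E=2, F=4, G=1) → (A=1, B=2, C=2, D=2, E=0, F=2, G=1)
step 2: fire t4:  (A=1, B=2, C=2, D=2, E=0, F=2, G=1) → (A=1, B=2, C=0, D=2, E=0, F=2, G=3)
step 3: fire t0:  (A=1, B=2, C=0, D=2, E=0, F=2, G=3) → (A=4, B=1, C=0, D=2, E=0, F=3, G=4)
step 4: fire t0:  (A=4, B=1, C=0, D=2, E=0, F=3, G=4) → (A=7, B=0, C=0, D=2, E=0, F=4, G=5)

(A=7, B=0, C=0, D=2, E=0, F=4, G=5)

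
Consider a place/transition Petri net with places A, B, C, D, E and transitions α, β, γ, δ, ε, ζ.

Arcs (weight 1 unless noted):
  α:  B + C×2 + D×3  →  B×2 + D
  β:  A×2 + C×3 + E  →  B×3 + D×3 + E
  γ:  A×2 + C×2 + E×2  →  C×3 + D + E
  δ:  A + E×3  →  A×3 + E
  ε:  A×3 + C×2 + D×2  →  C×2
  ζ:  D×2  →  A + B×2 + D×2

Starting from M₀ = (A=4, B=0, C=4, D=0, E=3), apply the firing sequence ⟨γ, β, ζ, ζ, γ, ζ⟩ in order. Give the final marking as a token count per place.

step 1: fire γ:  (A=4, B=0, C=4, D=0, E=3) → (A=2, B=0, C=5, D=1, E=2)
step 2: fire β:  (A=2, B=0, C=5, D=1, E=2) → (A=0, B=3, C=2, D=4, E=2)
step 3: fire ζ:  (A=0, B=3, C=2, D=4, E=2) → (A=1, B=5, C=2, D=4, E=2)
step 4: fire ζ:  (A=1, B=5, C=2, D=4, E=2) → (A=2, B=7, C=2, D=4, E=2)
step 5: fire γ:  (A=2, B=7, C=2, D=4, E=2) → (A=0, B=7, C=3, D=5, E=1)
step 6: fire ζ:  (A=0, B=7, C=3, D=5, E=1) → (A=1, B=9, C=3, D=5, E=1)

(A=1, B=9, C=3, D=5, E=1)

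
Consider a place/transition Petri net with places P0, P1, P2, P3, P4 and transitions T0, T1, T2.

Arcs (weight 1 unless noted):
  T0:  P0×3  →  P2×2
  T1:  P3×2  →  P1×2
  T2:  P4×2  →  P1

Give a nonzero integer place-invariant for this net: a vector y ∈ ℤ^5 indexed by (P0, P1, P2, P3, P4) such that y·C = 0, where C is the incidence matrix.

y = (P0:2, P1:0, P2:3, P3:0, P4:0)

Incidence matrix C (rows=places, cols=transitions):
       T0   T1   T2
   P0  -3    0    0
   P1   0    2    1
   P2   2    0    0
   P3   0   -2    0
   P4   0    0   -2

Candidate y = [2, 0, 3, 0, 0]; check y·C column-wise:
  col T0: 2·-3 + 3·2 = 0
  col T1: 2·0 + 0·2 + 3·0 + 0·-2 = 0
  col T2: 2·0 + 0·1 + 3·0 + 0·-2 = 0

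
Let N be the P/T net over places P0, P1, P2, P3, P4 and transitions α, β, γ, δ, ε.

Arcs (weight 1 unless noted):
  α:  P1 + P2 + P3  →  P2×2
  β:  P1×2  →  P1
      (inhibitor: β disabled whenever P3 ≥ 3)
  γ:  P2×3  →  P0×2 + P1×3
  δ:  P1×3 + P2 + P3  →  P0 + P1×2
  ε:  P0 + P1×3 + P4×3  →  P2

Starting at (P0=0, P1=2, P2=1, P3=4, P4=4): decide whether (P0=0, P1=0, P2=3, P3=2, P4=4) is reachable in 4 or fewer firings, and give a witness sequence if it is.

YES — reachable via ⟨α, α⟩ (2 firings)

step 1: fire α:  (P0=0, P1=2, P2=1, P3=4, P4=4) → (P0=0, P1=1, P2=2, P3=3, P4=4)
step 2: fire α:  (P0=0, P1=1, P2=2, P3=3, P4=4) → (P0=0, P1=0, P2=3, P3=2, P4=4)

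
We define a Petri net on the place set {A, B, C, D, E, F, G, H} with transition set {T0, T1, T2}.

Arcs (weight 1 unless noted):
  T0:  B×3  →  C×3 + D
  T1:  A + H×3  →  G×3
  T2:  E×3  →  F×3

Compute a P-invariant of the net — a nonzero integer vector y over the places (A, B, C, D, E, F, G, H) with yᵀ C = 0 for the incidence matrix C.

y = (A:0, B:1, C:1, D:0, E:0, F:0, G:0, H:0)

Incidence matrix C (rows=places, cols=transitions):
       T0   T1   T2
    A   0   -1    0
    B  -3    0    0
    C   3    0    0
    D   1    0    0
    E   0    0   -3
    F   0    0    3
    G   0    3    0
    H   0   -3    0

Candidate y = [0, 1, 1, 0, 0, 0, 0, 0]; check y·C column-wise:
  col T0: 1·-3 + 1·3 + 0·1 = 0
  col T1: 0·-1 + 1·0 + 1·0 + 0·3 + 0·-3 = 0
  col T2: 1·0 + 1·0 + 0·-3 + 0·3 = 0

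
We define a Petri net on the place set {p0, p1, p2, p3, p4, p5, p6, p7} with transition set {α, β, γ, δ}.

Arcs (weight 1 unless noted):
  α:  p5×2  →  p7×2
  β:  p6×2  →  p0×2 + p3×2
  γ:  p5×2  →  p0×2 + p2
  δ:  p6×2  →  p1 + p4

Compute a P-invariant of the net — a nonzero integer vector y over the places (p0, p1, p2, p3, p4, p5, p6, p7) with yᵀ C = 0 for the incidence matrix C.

Incidence matrix C (rows=places, cols=transitions):
        α    β    γ    δ
   p0   0    2    2    0
   p1   0    0    0    1
   p2   0    0    1    0
   p3   0    2    0    0
   p4   0    0    0    1
   p5  -2    0   -2    0
   p6   0   -2    0   -2
   p7   2    0    0    0

Candidate y = [1, 0, -2, -1, 0, 0, 0, 0]; check y·C column-wise:
  col α: 1·0 + -2·0 + -1·0 + 0·-2 + 0·2 = 0
  col β: 1·2 + -2·0 + -1·2 + 0·-2 = 0
  col γ: 1·2 + -2·1 + -1·0 + 0·-2 = 0
  col δ: 1·0 + 0·1 + -2·0 + -1·0 + 0·1 + 0·-2 = 0

y = (p0:1, p1:0, p2:-2, p3:-1, p4:0, p5:0, p6:0, p7:0)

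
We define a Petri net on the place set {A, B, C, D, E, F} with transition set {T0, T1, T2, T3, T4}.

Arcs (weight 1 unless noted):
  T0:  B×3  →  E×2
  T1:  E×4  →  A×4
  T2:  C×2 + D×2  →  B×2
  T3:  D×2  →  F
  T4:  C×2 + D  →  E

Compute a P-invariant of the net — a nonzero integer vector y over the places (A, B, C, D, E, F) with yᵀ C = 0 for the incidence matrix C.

Incidence matrix C (rows=places, cols=transitions):
       T0   T1   T2   T3   T4
    A   0    4    0    0    0
    B  -3    0    2    0    0
    C   0    0   -2    0   -2
    D   0    0   -2   -2   -1
    E   2   -4    0    0    1
    F   0    0    0    1    0

Candidate y = [3, 2, 1, 1, 3, 2]; check y·C column-wise:
  col T0: 3·0 + 2·-3 + 1·0 + 1·0 + 3·2 + 2·0 = 0
  col T1: 3·4 + 2·0 + 1·0 + 1·0 + 3·-4 + 2·0 = 0
  col T2: 3·0 + 2·2 + 1·-2 + 1·-2 + 3·0 + 2·0 = 0
  col T3: 3·0 + 2·0 + 1·0 + 1·-2 + 3·0 + 2·1 = 0
  col T4: 3·0 + 2·0 + 1·-2 + 1·-1 + 3·1 + 2·0 = 0

y = (A:3, B:2, C:1, D:1, E:3, F:2)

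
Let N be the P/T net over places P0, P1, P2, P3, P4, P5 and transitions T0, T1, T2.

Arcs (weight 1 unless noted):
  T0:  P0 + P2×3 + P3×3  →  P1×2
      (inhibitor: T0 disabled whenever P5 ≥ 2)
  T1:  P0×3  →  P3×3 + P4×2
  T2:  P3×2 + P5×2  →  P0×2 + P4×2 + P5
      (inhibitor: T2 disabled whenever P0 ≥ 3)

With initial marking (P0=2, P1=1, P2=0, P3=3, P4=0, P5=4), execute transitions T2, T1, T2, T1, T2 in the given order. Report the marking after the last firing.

step 1: fire T2:  (P0=2, P1=1, P2=0, P3=3, P4=0, P5=4) → (P0=4, P1=1, P2=0, P3=1, P4=2, P5=3)
step 2: fire T1:  (P0=4, P1=1, P2=0, P3=1, P4=2, P5=3) → (P0=1, P1=1, P2=0, P3=4, P4=4, P5=3)
step 3: fire T2:  (P0=1, P1=1, P2=0, P3=4, P4=4, P5=3) → (P0=3, P1=1, P2=0, P3=2, P4=6, P5=2)
step 4: fire T1:  (P0=3, P1=1, P2=0, P3=2, P4=6, P5=2) → (P0=0, P1=1, P2=0, P3=5, P4=8, P5=2)
step 5: fire T2:  (P0=0, P1=1, P2=0, P3=5, P4=8, P5=2) → (P0=2, P1=1, P2=0, P3=3, P4=10, P5=1)

(P0=2, P1=1, P2=0, P3=3, P4=10, P5=1)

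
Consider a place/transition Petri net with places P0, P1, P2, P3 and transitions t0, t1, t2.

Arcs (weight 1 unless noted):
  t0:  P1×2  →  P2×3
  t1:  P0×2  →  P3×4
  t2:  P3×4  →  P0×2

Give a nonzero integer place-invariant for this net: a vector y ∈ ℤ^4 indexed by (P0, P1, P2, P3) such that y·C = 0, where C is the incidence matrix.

Incidence matrix C (rows=places, cols=transitions):
       t0   t1   t2
   P0   0   -2    2
   P1  -2    0    0
   P2   3    0    0
   P3   0    4   -4

Candidate y = [0, 3, 2, 0]; check y·C column-wise:
  col t0: 3·-2 + 2·3 = 0
  col t1: 0·-2 + 3·0 + 2·0 + 0·4 = 0
  col t2: 0·2 + 3·0 + 2·0 + 0·-4 = 0

y = (P0:0, P1:3, P2:2, P3:0)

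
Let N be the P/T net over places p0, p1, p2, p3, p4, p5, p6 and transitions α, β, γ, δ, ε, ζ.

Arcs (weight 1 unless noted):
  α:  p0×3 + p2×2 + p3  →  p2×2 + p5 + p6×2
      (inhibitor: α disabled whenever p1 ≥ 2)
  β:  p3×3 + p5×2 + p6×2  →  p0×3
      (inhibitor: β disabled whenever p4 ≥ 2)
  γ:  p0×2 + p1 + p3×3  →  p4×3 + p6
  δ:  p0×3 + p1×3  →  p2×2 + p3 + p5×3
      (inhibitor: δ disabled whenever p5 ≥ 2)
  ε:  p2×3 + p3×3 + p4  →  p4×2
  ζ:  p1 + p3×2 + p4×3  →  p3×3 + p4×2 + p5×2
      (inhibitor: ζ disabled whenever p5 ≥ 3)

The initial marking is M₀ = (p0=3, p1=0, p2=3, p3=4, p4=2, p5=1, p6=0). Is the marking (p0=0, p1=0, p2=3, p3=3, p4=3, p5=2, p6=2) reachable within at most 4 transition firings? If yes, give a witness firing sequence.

depth 0: 1 marking
depth 1: 3 markings reached so far
depth 2: 4 markings reached so far
depth 3: 4 markings reached so far
(frontier empty at depth 3; search complete)
target is not among the 4 markings reachable within 4 steps

NO — not reachable within 4 firings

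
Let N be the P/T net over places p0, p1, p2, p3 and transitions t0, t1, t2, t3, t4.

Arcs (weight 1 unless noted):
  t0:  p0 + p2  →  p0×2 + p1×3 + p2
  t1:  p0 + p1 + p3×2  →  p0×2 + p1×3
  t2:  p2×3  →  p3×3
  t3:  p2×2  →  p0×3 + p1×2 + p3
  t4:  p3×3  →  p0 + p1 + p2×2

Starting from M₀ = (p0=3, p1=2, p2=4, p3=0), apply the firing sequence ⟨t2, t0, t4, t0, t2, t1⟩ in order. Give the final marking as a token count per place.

(p0=7, p1=11, p2=0, p3=1)

step 1: fire t2:  (p0=3, p1=2, p2=4, p3=0) → (p0=3, p1=2, p2=1, p3=3)
step 2: fire t0:  (p0=3, p1=2, p2=1, p3=3) → (p0=4, p1=5, p2=1, p3=3)
step 3: fire t4:  (p0=4, p1=5, p2=1, p3=3) → (p0=5, p1=6, p2=3, p3=0)
step 4: fire t0:  (p0=5, p1=6, p2=3, p3=0) → (p0=6, p1=9, p2=3, p3=0)
step 5: fire t2:  (p0=6, p1=9, p2=3, p3=0) → (p0=6, p1=9, p2=0, p3=3)
step 6: fire t1:  (p0=6, p1=9, p2=0, p3=3) → (p0=7, p1=11, p2=0, p3=1)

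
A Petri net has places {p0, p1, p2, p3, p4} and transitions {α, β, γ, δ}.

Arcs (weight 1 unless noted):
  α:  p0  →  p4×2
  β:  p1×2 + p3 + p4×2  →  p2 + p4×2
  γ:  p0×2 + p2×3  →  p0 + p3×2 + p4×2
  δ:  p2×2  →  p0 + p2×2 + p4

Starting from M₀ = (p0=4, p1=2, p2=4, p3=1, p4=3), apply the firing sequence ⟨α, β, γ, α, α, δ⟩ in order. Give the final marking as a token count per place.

(p0=1, p1=0, p2=2, p3=2, p4=12)

step 1: fire α:  (p0=4, p1=2, p2=4, p3=1, p4=3) → (p0=3, p1=2, p2=4, p3=1, p4=5)
step 2: fire β:  (p0=3, p1=2, p2=4, p3=1, p4=5) → (p0=3, p1=0, p2=5, p3=0, p4=5)
step 3: fire γ:  (p0=3, p1=0, p2=5, p3=0, p4=5) → (p0=2, p1=0, p2=2, p3=2, p4=7)
step 4: fire α:  (p0=2, p1=0, p2=2, p3=2, p4=7) → (p0=1, p1=0, p2=2, p3=2, p4=9)
step 5: fire α:  (p0=1, p1=0, p2=2, p3=2, p4=9) → (p0=0, p1=0, p2=2, p3=2, p4=11)
step 6: fire δ:  (p0=0, p1=0, p2=2, p3=2, p4=11) → (p0=1, p1=0, p2=2, p3=2, p4=12)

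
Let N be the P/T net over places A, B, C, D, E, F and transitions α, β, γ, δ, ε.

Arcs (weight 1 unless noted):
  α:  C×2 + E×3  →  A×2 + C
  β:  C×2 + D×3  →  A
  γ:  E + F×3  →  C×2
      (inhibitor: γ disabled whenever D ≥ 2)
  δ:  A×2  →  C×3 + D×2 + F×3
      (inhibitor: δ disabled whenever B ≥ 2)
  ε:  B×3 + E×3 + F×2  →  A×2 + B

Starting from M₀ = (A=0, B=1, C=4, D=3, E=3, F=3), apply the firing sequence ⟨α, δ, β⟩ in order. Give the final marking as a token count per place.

(A=1, B=1, C=4, D=2, E=0, F=6)

step 1: fire α:  (A=0, B=1, C=4, D=3, E=3, F=3) → (A=2, B=1, C=3, D=3, E=0, F=3)
step 2: fire δ:  (A=2, B=1, C=3, D=3, E=0, F=3) → (A=0, B=1, C=6, D=5, E=0, F=6)
step 3: fire β:  (A=0, B=1, C=6, D=5, E=0, F=6) → (A=1, B=1, C=4, D=2, E=0, F=6)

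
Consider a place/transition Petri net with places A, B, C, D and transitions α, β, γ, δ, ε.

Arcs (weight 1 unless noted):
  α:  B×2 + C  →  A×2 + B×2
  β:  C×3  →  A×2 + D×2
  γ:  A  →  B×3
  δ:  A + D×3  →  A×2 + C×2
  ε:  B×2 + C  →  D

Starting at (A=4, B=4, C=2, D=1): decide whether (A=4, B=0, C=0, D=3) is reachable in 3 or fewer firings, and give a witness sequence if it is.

YES — reachable via ⟨ε, ε⟩ (2 firings)

step 1: fire ε:  (A=4, B=4, C=2, D=1) → (A=4, B=2, C=1, D=2)
step 2: fire ε:  (A=4, B=2, C=1, D=2) → (A=4, B=0, C=0, D=3)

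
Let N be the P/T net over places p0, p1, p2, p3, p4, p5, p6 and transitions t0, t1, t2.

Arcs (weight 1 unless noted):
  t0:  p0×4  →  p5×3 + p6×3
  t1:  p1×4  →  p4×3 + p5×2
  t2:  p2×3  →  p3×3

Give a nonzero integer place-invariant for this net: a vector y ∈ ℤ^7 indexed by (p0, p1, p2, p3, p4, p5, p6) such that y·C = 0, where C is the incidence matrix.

Incidence matrix C (rows=places, cols=transitions):
       t0   t1   t2
   p0  -4    0    0
   p1   0   -4    0
   p2   0    0   -3
   p3   0    0    3
   p4   0    3    0
   p5   3    2    0
   p6   3    0    0

Candidate y = [0, 0, 1, 1, 0, 0, 0]; check y·C column-wise:
  col t0: 0·-4 + 1·0 + 1·0 + 0·3 + 0·3 = 0
  col t1: 0·-4 + 1·0 + 1·0 + 0·3 + 0·2 = 0
  col t2: 1·-3 + 1·3 = 0

y = (p0:0, p1:0, p2:1, p3:1, p4:0, p5:0, p6:0)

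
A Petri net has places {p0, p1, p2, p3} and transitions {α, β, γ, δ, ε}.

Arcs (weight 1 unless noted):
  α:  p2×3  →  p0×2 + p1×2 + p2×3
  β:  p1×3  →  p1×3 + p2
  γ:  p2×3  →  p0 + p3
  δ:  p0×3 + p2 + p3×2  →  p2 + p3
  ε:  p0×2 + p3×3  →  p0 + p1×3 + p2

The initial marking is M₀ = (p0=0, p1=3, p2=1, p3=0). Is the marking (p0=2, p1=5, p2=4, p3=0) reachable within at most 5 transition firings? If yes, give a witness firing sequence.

step 1: fire β:  (p0=0, p1=3, p2=1, p3=0) → (p0=0, p1=3, p2=2, p3=0)
step 2: fire β:  (p0=0, p1=3, p2=2, p3=0) → (p0=0, p1=3, p2=3, p3=0)
step 3: fire α:  (p0=0, p1=3, p2=3, p3=0) → (p0=2, p1=5, p2=3, p3=0)
step 4: fire β:  (p0=2, p1=5, p2=3, p3=0) → (p0=2, p1=5, p2=4, p3=0)

YES — reachable via ⟨β, β, α, β⟩ (4 firings)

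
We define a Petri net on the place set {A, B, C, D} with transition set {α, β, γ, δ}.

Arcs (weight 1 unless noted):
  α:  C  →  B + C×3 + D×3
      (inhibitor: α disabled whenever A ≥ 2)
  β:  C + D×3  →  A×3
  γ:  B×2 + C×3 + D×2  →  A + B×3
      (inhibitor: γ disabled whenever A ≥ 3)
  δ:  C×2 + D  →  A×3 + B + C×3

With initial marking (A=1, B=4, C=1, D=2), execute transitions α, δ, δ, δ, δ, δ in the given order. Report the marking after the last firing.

step 1: fire α:  (A=1, B=4, C=1, D=2) → (A=1, B=5, C=3, D=5)
step 2: fire δ:  (A=1, B=5, C=3, D=5) → (A=4, B=6, C=4, D=4)
step 3: fire δ:  (A=4, B=6, C=4, D=4) → (A=7, B=7, C=5, D=3)
step 4: fire δ:  (A=7, B=7, C=5, D=3) → (A=10, B=8, C=6, D=2)
step 5: fire δ:  (A=10, B=8, C=6, D=2) → (A=13, B=9, C=7, D=1)
step 6: fire δ:  (A=13, B=9, C=7, D=1) → (A=16, B=10, C=8, D=0)

(A=16, B=10, C=8, D=0)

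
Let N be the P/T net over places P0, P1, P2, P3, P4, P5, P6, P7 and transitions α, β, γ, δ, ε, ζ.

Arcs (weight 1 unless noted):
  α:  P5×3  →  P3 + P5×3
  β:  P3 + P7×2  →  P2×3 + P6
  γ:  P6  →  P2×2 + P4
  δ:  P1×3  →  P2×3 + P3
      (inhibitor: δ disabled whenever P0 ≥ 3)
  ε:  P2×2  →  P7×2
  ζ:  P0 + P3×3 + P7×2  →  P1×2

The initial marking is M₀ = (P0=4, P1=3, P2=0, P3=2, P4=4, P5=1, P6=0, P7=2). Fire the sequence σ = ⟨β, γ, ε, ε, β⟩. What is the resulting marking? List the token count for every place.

(P0=4, P1=3, P2=4, P3=0, P4=5, P5=1, P6=1, P7=2)

step 1: fire β:  (P0=4, P1=3, P2=0, P3=2, P4=4, P5=1, P6=0, P7=2) → (P0=4, P1=3, P2=3, P3=1, P4=4, P5=1, P6=1, P7=0)
step 2: fire γ:  (P0=4, P1=3, P2=3, P3=1, P4=4, P5=1, P6=1, P7=0) → (P0=4, P1=3, P2=5, P3=1, P4=5, P5=1, P6=0, P7=0)
step 3: fire ε:  (P0=4, P1=3, P2=5, P3=1, P4=5, P5=1, P6=0, P7=0) → (P0=4, P1=3, P2=3, P3=1, P4=5, P5=1, P6=0, P7=2)
step 4: fire ε:  (P0=4, P1=3, P2=3, P3=1, P4=5, P5=1, P6=0, P7=2) → (P0=4, P1=3, P2=1, P3=1, P4=5, P5=1, P6=0, P7=4)
step 5: fire β:  (P0=4, P1=3, P2=1, P3=1, P4=5, P5=1, P6=0, P7=4) → (P0=4, P1=3, P2=4, P3=0, P4=5, P5=1, P6=1, P7=2)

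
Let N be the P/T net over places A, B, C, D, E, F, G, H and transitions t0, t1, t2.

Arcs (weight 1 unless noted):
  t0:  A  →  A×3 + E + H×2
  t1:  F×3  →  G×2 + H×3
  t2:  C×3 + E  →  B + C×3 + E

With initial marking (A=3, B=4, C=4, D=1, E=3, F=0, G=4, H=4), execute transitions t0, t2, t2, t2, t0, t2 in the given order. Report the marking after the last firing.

(A=7, B=8, C=4, D=1, E=5, F=0, G=4, H=8)

step 1: fire t0:  (A=3, B=4, C=4, D=1, E=3, F=0, G=4, H=4) → (A=5, B=4, C=4, D=1, E=4, F=0, G=4, H=6)
step 2: fire t2:  (A=5, B=4, C=4, D=1, E=4, F=0, G=4, H=6) → (A=5, B=5, C=4, D=1, E=4, F=0, G=4, H=6)
step 3: fire t2:  (A=5, B=5, C=4, D=1, E=4, F=0, G=4, H=6) → (A=5, B=6, C=4, D=1, E=4, F=0, G=4, H=6)
step 4: fire t2:  (A=5, B=6, C=4, D=1, E=4, F=0, G=4, H=6) → (A=5, B=7, C=4, D=1, E=4, F=0, G=4, H=6)
step 5: fire t0:  (A=5, B=7, C=4, D=1, E=4, F=0, G=4, H=6) → (A=7, B=7, C=4, D=1, E=5, F=0, G=4, H=8)
step 6: fire t2:  (A=7, B=7, C=4, D=1, E=5, F=0, G=4, H=8) → (A=7, B=8, C=4, D=1, E=5, F=0, G=4, H=8)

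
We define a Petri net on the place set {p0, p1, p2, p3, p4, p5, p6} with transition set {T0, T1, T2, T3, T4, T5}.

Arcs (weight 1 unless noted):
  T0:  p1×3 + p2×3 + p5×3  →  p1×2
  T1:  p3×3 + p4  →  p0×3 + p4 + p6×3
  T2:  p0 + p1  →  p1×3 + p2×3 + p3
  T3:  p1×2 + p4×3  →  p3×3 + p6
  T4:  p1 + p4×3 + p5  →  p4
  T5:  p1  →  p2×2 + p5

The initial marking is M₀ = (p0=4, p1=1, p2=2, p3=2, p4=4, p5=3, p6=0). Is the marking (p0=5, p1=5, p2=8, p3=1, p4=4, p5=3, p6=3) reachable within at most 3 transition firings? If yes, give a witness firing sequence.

step 1: fire T2:  (p0=4, p1=1, p2=2, p3=2, p4=4, p5=3, p6=0) → (p0=3, p1=3, p2=5, p3=3, p4=4, p5=3, p6=0)
step 2: fire T1:  (p0=3, p1=3, p2=5, p3=3, p4=4, p5=3, p6=0) → (p0=6, p1=3, p2=5, p3=0, p4=4, p5=3, p6=3)
step 3: fire T2:  (p0=6, p1=3, p2=5, p3=0, p4=4, p5=3, p6=3) → (p0=5, p1=5, p2=8, p3=1, p4=4, p5=3, p6=3)

YES — reachable via ⟨T2, T1, T2⟩ (3 firings)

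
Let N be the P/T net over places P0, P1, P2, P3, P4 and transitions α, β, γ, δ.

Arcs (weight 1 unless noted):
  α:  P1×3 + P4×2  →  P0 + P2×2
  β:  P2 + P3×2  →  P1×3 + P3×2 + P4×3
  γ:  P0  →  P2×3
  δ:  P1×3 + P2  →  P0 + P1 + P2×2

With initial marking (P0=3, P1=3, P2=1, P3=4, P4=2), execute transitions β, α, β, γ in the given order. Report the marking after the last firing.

(P0=3, P1=6, P2=4, P3=4, P4=6)

step 1: fire β:  (P0=3, P1=3, P2=1, P3=4, P4=2) → (P0=3, P1=6, P2=0, P3=4, P4=5)
step 2: fire α:  (P0=3, P1=6, P2=0, P3=4, P4=5) → (P0=4, P1=3, P2=2, P3=4, P4=3)
step 3: fire β:  (P0=4, P1=3, P2=2, P3=4, P4=3) → (P0=4, P1=6, P2=1, P3=4, P4=6)
step 4: fire γ:  (P0=4, P1=6, P2=1, P3=4, P4=6) → (P0=3, P1=6, P2=4, P3=4, P4=6)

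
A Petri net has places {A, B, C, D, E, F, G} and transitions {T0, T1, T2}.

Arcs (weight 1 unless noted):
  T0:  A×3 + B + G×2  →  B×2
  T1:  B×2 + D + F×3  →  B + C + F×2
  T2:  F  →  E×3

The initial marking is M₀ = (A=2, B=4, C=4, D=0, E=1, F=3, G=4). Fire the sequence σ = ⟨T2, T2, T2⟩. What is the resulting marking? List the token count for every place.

(A=2, B=4, C=4, D=0, E=10, F=0, G=4)

step 1: fire T2:  (A=2, B=4, C=4, D=0, E=1, F=3, G=4) → (A=2, B=4, C=4, D=0, E=4, F=2, G=4)
step 2: fire T2:  (A=2, B=4, C=4, D=0, E=4, F=2, G=4) → (A=2, B=4, C=4, D=0, E=7, F=1, G=4)
step 3: fire T2:  (A=2, B=4, C=4, D=0, E=7, F=1, G=4) → (A=2, B=4, C=4, D=0, E=10, F=0, G=4)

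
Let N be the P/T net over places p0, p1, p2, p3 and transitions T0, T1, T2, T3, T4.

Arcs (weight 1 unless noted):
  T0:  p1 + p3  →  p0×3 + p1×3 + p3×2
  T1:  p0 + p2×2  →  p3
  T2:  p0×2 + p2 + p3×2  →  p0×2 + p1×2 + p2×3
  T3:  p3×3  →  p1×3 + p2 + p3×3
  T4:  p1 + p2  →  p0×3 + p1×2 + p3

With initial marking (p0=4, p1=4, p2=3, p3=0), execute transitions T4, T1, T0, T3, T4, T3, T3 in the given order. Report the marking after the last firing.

step 1: fire T4:  (p0=4, p1=4, p2=3, p3=0) → (p0=7, p1=5, p2=2, p3=1)
step 2: fire T1:  (p0=7, p1=5, p2=2, p3=1) → (p0=6, p1=5, p2=0, p3=2)
step 3: fire T0:  (p0=6, p1=5, p2=0, p3=2) → (p0=9, p1=7, p2=0, p3=3)
step 4: fire T3:  (p0=9, p1=7, p2=0, p3=3) → (p0=9, p1=10, p2=1, p3=3)
step 5: fire T4:  (p0=9, p1=10, p2=1, p3=3) → (p0=12, p1=11, p2=0, p3=4)
step 6: fire T3:  (p0=12, p1=11, p2=0, p3=4) → (p0=12, p1=14, p2=1, p3=4)
step 7: fire T3:  (p0=12, p1=14, p2=1, p3=4) → (p0=12, p1=17, p2=2, p3=4)

(p0=12, p1=17, p2=2, p3=4)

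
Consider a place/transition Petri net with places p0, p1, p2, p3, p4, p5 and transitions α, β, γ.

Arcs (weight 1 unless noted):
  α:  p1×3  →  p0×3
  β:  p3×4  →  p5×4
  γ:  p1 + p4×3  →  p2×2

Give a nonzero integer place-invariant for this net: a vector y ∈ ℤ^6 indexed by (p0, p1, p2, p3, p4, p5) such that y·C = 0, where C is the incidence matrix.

y = (p0:2, p1:2, p2:1, p3:0, p4:0, p5:0)

Incidence matrix C (rows=places, cols=transitions):
        α    β    γ
   p0   3    0    0
   p1  -3    0   -1
   p2   0    0    2
   p3   0   -4    0
   p4   0    0   -3
   p5   0    4    0

Candidate y = [2, 2, 1, 0, 0, 0]; check y·C column-wise:
  col α: 2·3 + 2·-3 + 1·0 = 0
  col β: 2·0 + 2·0 + 1·0 + 0·-4 + 0·4 = 0
  col γ: 2·0 + 2·-1 + 1·2 + 0·-3 = 0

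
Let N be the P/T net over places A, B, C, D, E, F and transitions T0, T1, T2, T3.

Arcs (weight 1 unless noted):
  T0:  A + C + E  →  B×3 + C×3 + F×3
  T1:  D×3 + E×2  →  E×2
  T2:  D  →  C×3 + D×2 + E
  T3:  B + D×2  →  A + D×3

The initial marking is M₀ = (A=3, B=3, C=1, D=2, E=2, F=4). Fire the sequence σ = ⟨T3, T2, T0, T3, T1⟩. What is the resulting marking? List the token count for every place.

step 1: fire T3:  (A=3, B=3, C=1, D=2, E=2, F=4) → (A=4, B=2, C=1, D=3, E=2, F=4)
step 2: fire T2:  (A=4, B=2, C=1, D=3, E=2, F=4) → (A=4, B=2, C=4, D=4, E=3, F=4)
step 3: fire T0:  (A=4, B=2, C=4, D=4, E=3, F=4) → (A=3, B=5, C=6, D=4, E=2, F=7)
step 4: fire T3:  (A=3, B=5, C=6, D=4, E=2, F=7) → (A=4, B=4, C=6, D=5, E=2, F=7)
step 5: fire T1:  (A=4, B=4, C=6, D=5, E=2, F=7) → (A=4, B=4, C=6, D=2, E=2, F=7)

(A=4, B=4, C=6, D=2, E=2, F=7)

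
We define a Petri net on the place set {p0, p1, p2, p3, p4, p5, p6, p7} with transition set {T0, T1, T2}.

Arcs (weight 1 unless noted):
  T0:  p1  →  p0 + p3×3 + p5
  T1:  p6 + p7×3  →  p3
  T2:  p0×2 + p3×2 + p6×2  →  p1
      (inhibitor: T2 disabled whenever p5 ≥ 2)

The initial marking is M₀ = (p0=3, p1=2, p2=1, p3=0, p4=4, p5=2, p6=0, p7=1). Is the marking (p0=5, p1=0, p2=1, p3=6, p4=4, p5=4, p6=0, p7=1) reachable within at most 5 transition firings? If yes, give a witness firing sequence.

step 1: fire T0:  (p0=3, p1=2, p2=1, p3=0, p4=4, p5=2, p6=0, p7=1) → (p0=4, p1=1, p2=1, p3=3, p4=4, p5=3, p6=0, p7=1)
step 2: fire T0:  (p0=4, p1=1, p2=1, p3=3, p4=4, p5=3, p6=0, p7=1) → (p0=5, p1=0, p2=1, p3=6, p4=4, p5=4, p6=0, p7=1)

YES — reachable via ⟨T0, T0⟩ (2 firings)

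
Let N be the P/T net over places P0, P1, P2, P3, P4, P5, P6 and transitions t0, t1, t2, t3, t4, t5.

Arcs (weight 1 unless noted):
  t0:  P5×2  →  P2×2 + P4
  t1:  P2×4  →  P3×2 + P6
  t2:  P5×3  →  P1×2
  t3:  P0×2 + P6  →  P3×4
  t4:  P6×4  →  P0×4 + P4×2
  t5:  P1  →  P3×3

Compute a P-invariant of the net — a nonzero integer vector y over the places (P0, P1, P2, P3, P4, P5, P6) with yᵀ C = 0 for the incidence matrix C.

y = (P0:1, P1:3, P2:1, P3:1, P4:2, P5:2, P6:2)

Incidence matrix C (rows=places, cols=transitions):
       t0   t1   t2   t3   t4   t5
   P0   0    0    0   -2    4    0
   P1   0    0    2    0    0   -1
   P2   2   -4    0    0    0    0
   P3   0    2    0    4    0    3
   P4   1    0    0    0    2    0
   P5  -2    0   -3    0    0    0
   P6   0    1    0   -1   -4    0

Candidate y = [1, 3, 1, 1, 2, 2, 2]; check y·C column-wise:
  col t0: 1·0 + 3·0 + 1·2 + 1·0 + 2·1 + 2·-2 + 2·0 = 0
  col t1: 1·0 + 3·0 + 1·-4 + 1·2 + 2·0 + 2·0 + 2·1 = 0
  col t2: 1·0 + 3·2 + 1·0 + 1·0 + 2·0 + 2·-3 + 2·0 = 0
  col t3: 1·-2 + 3·0 + 1·0 + 1·4 + 2·0 + 2·0 + 2·-1 = 0
  col t4: 1·4 + 3·0 + 1·0 + 1·0 + 2·2 + 2·0 + 2·-4 = 0
  col t5: 1·0 + 3·-1 + 1·0 + 1·3 + 2·0 + 2·0 + 2·0 = 0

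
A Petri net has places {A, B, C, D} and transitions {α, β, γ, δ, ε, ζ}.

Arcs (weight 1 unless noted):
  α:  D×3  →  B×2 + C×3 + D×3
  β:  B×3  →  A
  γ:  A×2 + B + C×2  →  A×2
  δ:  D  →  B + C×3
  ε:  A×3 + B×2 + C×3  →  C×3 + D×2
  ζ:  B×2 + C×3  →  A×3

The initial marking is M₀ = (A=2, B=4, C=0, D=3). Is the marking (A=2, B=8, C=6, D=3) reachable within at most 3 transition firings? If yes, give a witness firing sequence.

YES — reachable via ⟨α, α⟩ (2 firings)

step 1: fire α:  (A=2, B=4, C=0, D=3) → (A=2, B=6, C=3, D=3)
step 2: fire α:  (A=2, B=6, C=3, D=3) → (A=2, B=8, C=6, D=3)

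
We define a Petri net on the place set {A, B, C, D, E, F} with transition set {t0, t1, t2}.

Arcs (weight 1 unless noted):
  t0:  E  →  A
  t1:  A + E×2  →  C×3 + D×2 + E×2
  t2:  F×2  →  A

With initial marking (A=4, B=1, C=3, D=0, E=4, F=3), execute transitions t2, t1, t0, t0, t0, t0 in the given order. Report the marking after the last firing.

(A=8, B=1, C=6, D=2, E=0, F=1)

step 1: fire t2:  (A=4, B=1, C=3, D=0, E=4, F=3) → (A=5, B=1, C=3, D=0, E=4, F=1)
step 2: fire t1:  (A=5, B=1, C=3, D=0, E=4, F=1) → (A=4, B=1, C=6, D=2, E=4, F=1)
step 3: fire t0:  (A=4, B=1, C=6, D=2, E=4, F=1) → (A=5, B=1, C=6, D=2, E=3, F=1)
step 4: fire t0:  (A=5, B=1, C=6, D=2, E=3, F=1) → (A=6, B=1, C=6, D=2, E=2, F=1)
step 5: fire t0:  (A=6, B=1, C=6, D=2, E=2, F=1) → (A=7, B=1, C=6, D=2, E=1, F=1)
step 6: fire t0:  (A=7, B=1, C=6, D=2, E=1, F=1) → (A=8, B=1, C=6, D=2, E=0, F=1)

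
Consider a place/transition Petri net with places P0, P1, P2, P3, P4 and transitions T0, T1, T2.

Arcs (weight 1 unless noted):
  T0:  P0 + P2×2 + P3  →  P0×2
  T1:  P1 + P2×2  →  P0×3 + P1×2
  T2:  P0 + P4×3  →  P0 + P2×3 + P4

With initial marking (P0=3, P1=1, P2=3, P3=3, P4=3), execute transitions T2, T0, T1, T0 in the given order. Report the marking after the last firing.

(P0=8, P1=2, P2=0, P3=1, P4=1)

step 1: fire T2:  (P0=3, P1=1, P2=3, P3=3, P4=3) → (P0=3, P1=1, P2=6, P3=3, P4=1)
step 2: fire T0:  (P0=3, P1=1, P2=6, P3=3, P4=1) → (P0=4, P1=1, P2=4, P3=2, P4=1)
step 3: fire T1:  (P0=4, P1=1, P2=4, P3=2, P4=1) → (P0=7, P1=2, P2=2, P3=2, P4=1)
step 4: fire T0:  (P0=7, P1=2, P2=2, P3=2, P4=1) → (P0=8, P1=2, P2=0, P3=1, P4=1)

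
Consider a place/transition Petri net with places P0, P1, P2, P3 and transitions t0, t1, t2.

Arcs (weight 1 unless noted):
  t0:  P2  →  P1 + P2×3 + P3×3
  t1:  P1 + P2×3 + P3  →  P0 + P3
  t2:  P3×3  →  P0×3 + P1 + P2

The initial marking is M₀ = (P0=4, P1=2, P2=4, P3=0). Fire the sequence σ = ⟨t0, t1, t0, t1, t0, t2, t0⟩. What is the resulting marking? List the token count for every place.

step 1: fire t0:  (P0=4, P1=2, P2=4, P3=0) → (P0=4, P1=3, P2=6, P3=3)
step 2: fire t1:  (P0=4, P1=3, P2=6, P3=3) → (P0=5, P1=2, P2=3, P3=3)
step 3: fire t0:  (P0=5, P1=2, P2=3, P3=3) → (P0=5, P1=3, P2=5, P3=6)
step 4: fire t1:  (P0=5, P1=3, P2=5, P3=6) → (P0=6, P1=2, P2=2, P3=6)
step 5: fire t0:  (P0=6, P1=2, P2=2, P3=6) → (P0=6, P1=3, P2=4, P3=9)
step 6: fire t2:  (P0=6, P1=3, P2=4, P3=9) → (P0=9, P1=4, P2=5, P3=6)
step 7: fire t0:  (P0=9, P1=4, P2=5, P3=6) → (P0=9, P1=5, P2=7, P3=9)

(P0=9, P1=5, P2=7, P3=9)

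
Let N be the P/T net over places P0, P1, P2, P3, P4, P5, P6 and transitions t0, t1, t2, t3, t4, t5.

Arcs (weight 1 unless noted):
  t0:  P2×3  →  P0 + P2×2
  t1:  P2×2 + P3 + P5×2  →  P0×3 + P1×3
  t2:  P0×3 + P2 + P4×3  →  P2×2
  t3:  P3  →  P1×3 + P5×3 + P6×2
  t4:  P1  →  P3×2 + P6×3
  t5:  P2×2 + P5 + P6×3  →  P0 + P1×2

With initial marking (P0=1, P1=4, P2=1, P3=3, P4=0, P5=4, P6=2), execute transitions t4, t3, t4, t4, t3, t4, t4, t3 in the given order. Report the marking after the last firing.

step 1: fire t4:  (P0=1, P1=4, P2=1, P3=3, P4=0, P5=4, P6=2) → (P0=1, P1=3, P2=1, P3=5, P4=0, P5=4, P6=5)
step 2: fire t3:  (P0=1, P1=3, P2=1, P3=5, P4=0, P5=4, P6=5) → (P0=1, P1=6, P2=1, P3=4, P4=0, P5=7, P6=7)
step 3: fire t4:  (P0=1, P1=6, P2=1, P3=4, P4=0, P5=7, P6=7) → (P0=1, P1=5, P2=1, P3=6, P4=0, P5=7, P6=10)
step 4: fire t4:  (P0=1, P1=5, P2=1, P3=6, P4=0, P5=7, P6=10) → (P0=1, P1=4, P2=1, P3=8, P4=0, P5=7, P6=13)
step 5: fire t3:  (P0=1, P1=4, P2=1, P3=8, P4=0, P5=7, P6=13) → (P0=1, P1=7, P2=1, P3=7, P4=0, P5=10, P6=15)
step 6: fire t4:  (P0=1, P1=7, P2=1, P3=7, P4=0, P5=10, P6=15) → (P0=1, P1=6, P2=1, P3=9, P4=0, P5=10, P6=18)
step 7: fire t4:  (P0=1, P1=6, P2=1, P3=9, P4=0, P5=10, P6=18) → (P0=1, P1=5, P2=1, P3=11, P4=0, P5=10, P6=21)
step 8: fire t3:  (P0=1, P1=5, P2=1, P3=11, P4=0, P5=10, P6=21) → (P0=1, P1=8, P2=1, P3=10, P4=0, P5=13, P6=23)

(P0=1, P1=8, P2=1, P3=10, P4=0, P5=13, P6=23)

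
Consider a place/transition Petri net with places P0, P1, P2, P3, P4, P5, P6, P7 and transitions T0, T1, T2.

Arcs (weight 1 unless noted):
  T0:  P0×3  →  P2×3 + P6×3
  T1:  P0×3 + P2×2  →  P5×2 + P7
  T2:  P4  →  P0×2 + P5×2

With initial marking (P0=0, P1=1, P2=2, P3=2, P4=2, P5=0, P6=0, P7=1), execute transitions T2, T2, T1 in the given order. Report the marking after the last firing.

(P0=1, P1=1, P2=0, P3=2, P4=0, P5=6, P6=0, P7=2)

step 1: fire T2:  (P0=0, P1=1, P2=2, P3=2, P4=2, P5=0, P6=0, P7=1) → (P0=2, P1=1, P2=2, P3=2, P4=1, P5=2, P6=0, P7=1)
step 2: fire T2:  (P0=2, P1=1, P2=2, P3=2, P4=1, P5=2, P6=0, P7=1) → (P0=4, P1=1, P2=2, P3=2, P4=0, P5=4, P6=0, P7=1)
step 3: fire T1:  (P0=4, P1=1, P2=2, P3=2, P4=0, P5=4, P6=0, P7=1) → (P0=1, P1=1, P2=0, P3=2, P4=0, P5=6, P6=0, P7=2)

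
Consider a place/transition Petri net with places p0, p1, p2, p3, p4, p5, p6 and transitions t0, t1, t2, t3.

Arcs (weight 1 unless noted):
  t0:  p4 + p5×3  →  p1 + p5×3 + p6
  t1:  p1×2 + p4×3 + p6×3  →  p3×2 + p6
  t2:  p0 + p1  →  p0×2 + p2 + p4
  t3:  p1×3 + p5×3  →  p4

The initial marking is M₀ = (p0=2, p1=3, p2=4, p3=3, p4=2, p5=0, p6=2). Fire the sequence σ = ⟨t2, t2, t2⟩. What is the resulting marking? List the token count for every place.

step 1: fire t2:  (p0=2, p1=3, p2=4, p3=3, p4=2, p5=0, p6=2) → (p0=3, p1=2, p2=5, p3=3, p4=3, p5=0, p6=2)
step 2: fire t2:  (p0=3, p1=2, p2=5, p3=3, p4=3, p5=0, p6=2) → (p0=4, p1=1, p2=6, p3=3, p4=4, p5=0, p6=2)
step 3: fire t2:  (p0=4, p1=1, p2=6, p3=3, p4=4, p5=0, p6=2) → (p0=5, p1=0, p2=7, p3=3, p4=5, p5=0, p6=2)

(p0=5, p1=0, p2=7, p3=3, p4=5, p5=0, p6=2)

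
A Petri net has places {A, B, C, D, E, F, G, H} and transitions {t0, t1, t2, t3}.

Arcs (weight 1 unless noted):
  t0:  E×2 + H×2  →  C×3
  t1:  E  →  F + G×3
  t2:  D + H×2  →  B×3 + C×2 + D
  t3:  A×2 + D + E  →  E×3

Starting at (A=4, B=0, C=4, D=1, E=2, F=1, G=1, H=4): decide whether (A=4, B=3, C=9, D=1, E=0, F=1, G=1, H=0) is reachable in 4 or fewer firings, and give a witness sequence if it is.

YES — reachable via ⟨t0, t2⟩ (2 firings)

step 1: fire t0:  (A=4, B=0, C=4, D=1, E=2, F=1, G=1, H=4) → (A=4, B=0, C=7, D=1, E=0, F=1, G=1, H=2)
step 2: fire t2:  (A=4, B=0, C=7, D=1, E=0, F=1, G=1, H=2) → (A=4, B=3, C=9, D=1, E=0, F=1, G=1, H=0)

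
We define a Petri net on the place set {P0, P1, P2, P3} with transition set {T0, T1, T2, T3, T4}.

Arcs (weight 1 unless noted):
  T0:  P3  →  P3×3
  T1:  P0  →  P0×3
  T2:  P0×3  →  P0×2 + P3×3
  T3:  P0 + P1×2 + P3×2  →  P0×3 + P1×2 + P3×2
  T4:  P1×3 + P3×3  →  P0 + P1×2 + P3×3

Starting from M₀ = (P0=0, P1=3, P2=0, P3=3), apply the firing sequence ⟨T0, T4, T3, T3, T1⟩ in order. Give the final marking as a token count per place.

step 1: fire T0:  (P0=0, P1=3, P2=0, P3=3) → (P0=0, P1=3, P2=0, P3=5)
step 2: fire T4:  (P0=0, P1=3, P2=0, P3=5) → (P0=1, P1=2, P2=0, P3=5)
step 3: fire T3:  (P0=1, P1=2, P2=0, P3=5) → (P0=3, P1=2, P2=0, P3=5)
step 4: fire T3:  (P0=3, P1=2, P2=0, P3=5) → (P0=5, P1=2, P2=0, P3=5)
step 5: fire T1:  (P0=5, P1=2, P2=0, P3=5) → (P0=7, P1=2, P2=0, P3=5)

(P0=7, P1=2, P2=0, P3=5)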